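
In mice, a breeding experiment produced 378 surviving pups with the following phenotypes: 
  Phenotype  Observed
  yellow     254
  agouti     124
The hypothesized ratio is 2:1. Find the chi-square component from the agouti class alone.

0.032

Under the 2:1 hypothesis (Σ ratio = 3, N = 378):
  yellow: 378 × 2/3 = 252
  agouti: 378 × 1/3 = 126
Contribution of agouti: (124 − 126)² / 126 = 0.0317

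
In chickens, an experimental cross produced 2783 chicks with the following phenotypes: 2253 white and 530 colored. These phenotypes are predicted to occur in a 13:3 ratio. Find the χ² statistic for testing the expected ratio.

0.158

Total ratio parts = 16. Expected numbers out of 2783:
  white: 2783 × 13/16 = 2261.1875
  colored: 2783 × 3/16 = 521.8125
χ² = Σ (O − E)² / E
  white: (2253 − 2261.1875)² / 2261.1875 = 0.0296
  colored: (530 − 521.8125)² / 521.8125 = 0.1285
χ² = 0.0296 + 0.1285 = 0.1581 ≈ 0.158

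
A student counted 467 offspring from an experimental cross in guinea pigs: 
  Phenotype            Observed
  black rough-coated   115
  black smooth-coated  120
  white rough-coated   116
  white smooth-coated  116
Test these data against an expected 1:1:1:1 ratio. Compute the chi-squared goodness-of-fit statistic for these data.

0.126

The 1:1:1:1 ratio has 4 parts, so with N = 467 the expected counts are:
  black rough-coated: 467 × 1/4 = 116.75
  black smooth-coated: 467 × 1/4 = 116.75
  white rough-coated: 467 × 1/4 = 116.75
  white smooth-coated: 467 × 1/4 = 116.75
χ² = Σ (O − E)² / E
  black rough-coated: (115 − 116.75)² / 116.75 = 0.0262
  black smooth-coated: (120 − 116.75)² / 116.75 = 0.0905
  white rough-coated: (116 − 116.75)² / 116.75 = 0.0048
  white smooth-coated: (116 − 116.75)² / 116.75 = 0.0048
χ² = 0.0262 + 0.0905 + 0.0048 + 0.0048 = 0.1263 ≈ 0.126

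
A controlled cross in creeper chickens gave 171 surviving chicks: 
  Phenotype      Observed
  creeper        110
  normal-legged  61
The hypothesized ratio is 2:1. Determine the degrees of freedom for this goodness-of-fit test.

1

A goodness-of-fit test with 2 phenotype classes has df = 2 − 1 = 1.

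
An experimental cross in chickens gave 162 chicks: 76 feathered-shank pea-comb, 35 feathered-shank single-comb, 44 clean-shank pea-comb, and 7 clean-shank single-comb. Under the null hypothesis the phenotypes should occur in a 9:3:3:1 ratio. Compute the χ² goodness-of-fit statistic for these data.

10.291

Under the 9:3:3:1 hypothesis (Σ ratio = 16, N = 162):
  feathered-shank pea-comb: 162 × 9/16 = 91.125
  feathered-shank single-comb: 162 × 3/16 = 30.375
  clean-shank pea-comb: 162 × 3/16 = 30.375
  clean-shank single-comb: 162 × 1/16 = 10.125
χ² = Σ (O − E)² / E
  feathered-shank pea-comb: (76 − 91.125)² / 91.125 = 2.5105
  feathered-shank single-comb: (35 − 30.375)² / 30.375 = 0.7042
  clean-shank pea-comb: (44 − 30.375)² / 30.375 = 6.1116
  clean-shank single-comb: (7 − 10.125)² / 10.125 = 0.9645
χ² = 2.5105 + 0.7042 + 6.1116 + 0.9645 = 10.2908 ≈ 10.291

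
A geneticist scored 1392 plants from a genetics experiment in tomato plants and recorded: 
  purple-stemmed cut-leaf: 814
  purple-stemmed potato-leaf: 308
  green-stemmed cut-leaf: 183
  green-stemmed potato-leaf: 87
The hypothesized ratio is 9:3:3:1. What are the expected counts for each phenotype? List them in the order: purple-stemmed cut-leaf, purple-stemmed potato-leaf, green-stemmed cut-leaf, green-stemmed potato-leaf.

Total ratio parts = 16. Expected numbers out of 1392:
  purple-stemmed cut-leaf: 1392 × 9/16 = 783
  purple-stemmed potato-leaf: 1392 × 3/16 = 261
  green-stemmed cut-leaf: 1392 × 3/16 = 261
  green-stemmed potato-leaf: 1392 × 1/16 = 87

783, 261, 261, 87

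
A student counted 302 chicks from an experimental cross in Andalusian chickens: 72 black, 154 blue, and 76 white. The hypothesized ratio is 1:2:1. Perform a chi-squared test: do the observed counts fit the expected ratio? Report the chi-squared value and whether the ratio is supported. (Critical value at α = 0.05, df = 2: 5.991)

0.225; consistent

The 1:2:1 ratio has 4 parts, so with N = 302 the expected counts are:
  black: 302 × 1/4 = 75.5
  blue: 302 × 2/4 = 151
  white: 302 × 1/4 = 75.5
χ² = Σ (O − E)² / E
  black: (72 − 75.5)² / 75.5 = 0.1623
  blue: (154 − 151)² / 151 = 0.0596
  white: (76 − 75.5)² / 75.5 = 0.0033
χ² = 0.1623 + 0.0596 + 0.0033 = 0.2252 ≈ 0.225
Degrees of freedom = 3 − 1 = 2; critical value at α = 0.05 is 5.991.
Since 0.225 < 5.991, we fail to reject the null hypothesis — the data are consistent with the 1:2:1 ratio.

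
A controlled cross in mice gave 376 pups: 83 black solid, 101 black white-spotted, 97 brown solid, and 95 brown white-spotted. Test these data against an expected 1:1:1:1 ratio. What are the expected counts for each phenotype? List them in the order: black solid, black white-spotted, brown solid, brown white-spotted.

The 1:1:1:1 ratio has 4 parts, so with N = 376 the expected counts are:
  black solid: 376 × 1/4 = 94
  black white-spotted: 376 × 1/4 = 94
  brown solid: 376 × 1/4 = 94
  brown white-spotted: 376 × 1/4 = 94

94, 94, 94, 94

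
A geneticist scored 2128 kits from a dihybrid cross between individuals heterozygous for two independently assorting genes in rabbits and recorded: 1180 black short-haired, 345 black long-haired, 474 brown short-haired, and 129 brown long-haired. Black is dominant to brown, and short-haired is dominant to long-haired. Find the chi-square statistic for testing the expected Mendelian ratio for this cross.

21.768

A dihybrid F₂ with independent assortment and complete dominance at both loci gives a 9:3:3:1 phenotypic ratio.
The 9:3:3:1 ratio has 16 parts, so with N = 2128 the expected counts are:
  black short-haired: 2128 × 9/16 = 1197
  black long-haired: 2128 × 3/16 = 399
  brown short-haired: 2128 × 3/16 = 399
  brown long-haired: 2128 × 1/16 = 133
χ² = Σ (O − E)² / E
  black short-haired: (1180 − 1197)² / 1197 = 0.2414
  black long-haired: (345 − 399)² / 399 = 7.3083
  brown short-haired: (474 − 399)² / 399 = 14.0977
  brown long-haired: (129 − 133)² / 133 = 0.1203
χ² = 0.2414 + 7.3083 + 14.0977 + 0.1203 = 21.7677 ≈ 21.768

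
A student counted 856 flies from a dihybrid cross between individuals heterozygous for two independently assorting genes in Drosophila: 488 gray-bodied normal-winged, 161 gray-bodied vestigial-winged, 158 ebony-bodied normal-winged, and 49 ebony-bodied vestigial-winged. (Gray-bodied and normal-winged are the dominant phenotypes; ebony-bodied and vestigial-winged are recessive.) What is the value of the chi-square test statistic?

0.507

A dihybrid F₂ with independent assortment and complete dominance at both loci gives a 9:3:3:1 phenotypic ratio.
The 9:3:3:1 ratio has 16 parts, so with N = 856 the expected counts are:
  gray-bodied normal-winged: 856 × 9/16 = 481.5
  gray-bodied vestigial-winged: 856 × 3/16 = 160.5
  ebony-bodied normal-winged: 856 × 3/16 = 160.5
  ebony-bodied vestigial-winged: 856 × 1/16 = 53.5
χ² = Σ (O − E)² / E
  gray-bodied normal-winged: (488 − 481.5)² / 481.5 = 0.0877
  gray-bodied vestigial-winged: (161 − 160.5)² / 160.5 = 0.0016
  ebony-bodied normal-winged: (158 − 160.5)² / 160.5 = 0.0389
  ebony-bodied vestigial-winged: (49 − 53.5)² / 53.5 = 0.3785
χ² = 0.0877 + 0.0016 + 0.0389 + 0.3785 = 0.5067 ≈ 0.507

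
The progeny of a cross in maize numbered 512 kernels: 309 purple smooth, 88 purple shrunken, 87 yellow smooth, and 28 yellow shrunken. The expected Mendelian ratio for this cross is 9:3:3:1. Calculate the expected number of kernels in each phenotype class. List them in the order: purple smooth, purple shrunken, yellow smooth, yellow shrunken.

288, 96, 96, 32

Total ratio parts = 16. Expected numbers out of 512:
  purple smooth: 512 × 9/16 = 288
  purple shrunken: 512 × 3/16 = 96
  yellow smooth: 512 × 3/16 = 96
  yellow shrunken: 512 × 1/16 = 32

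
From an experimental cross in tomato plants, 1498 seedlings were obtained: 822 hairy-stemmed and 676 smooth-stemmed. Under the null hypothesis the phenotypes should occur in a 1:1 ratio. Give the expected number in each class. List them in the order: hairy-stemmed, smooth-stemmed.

749, 749

The 1:1 ratio has 2 parts, so with N = 1498 the expected counts are:
  hairy-stemmed: 1498 × 1/2 = 749
  smooth-stemmed: 1498 × 1/2 = 749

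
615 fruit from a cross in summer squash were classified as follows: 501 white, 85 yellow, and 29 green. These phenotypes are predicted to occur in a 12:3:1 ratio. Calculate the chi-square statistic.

13.711

Expected counts for N = 615 under a 12:3:1 ratio (total parts = 16):
  white: 615 × 12/16 = 461.25
  yellow: 615 × 3/16 = 115.3125
  green: 615 × 1/16 = 38.4375
χ² = Σ (O − E)² / E
  white: (501 − 461.25)² / 461.25 = 3.4256
  yellow: (85 − 115.3125)² / 115.3125 = 7.9683
  green: (29 − 38.4375)² / 38.4375 = 2.3172
χ² = 3.4256 + 7.9683 + 2.3172 = 13.7111 ≈ 13.711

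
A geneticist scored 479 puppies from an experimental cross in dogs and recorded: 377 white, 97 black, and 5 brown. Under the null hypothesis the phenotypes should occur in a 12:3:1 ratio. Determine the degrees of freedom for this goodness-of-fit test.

2

A goodness-of-fit test with 3 phenotype classes has df = 3 − 1 = 2.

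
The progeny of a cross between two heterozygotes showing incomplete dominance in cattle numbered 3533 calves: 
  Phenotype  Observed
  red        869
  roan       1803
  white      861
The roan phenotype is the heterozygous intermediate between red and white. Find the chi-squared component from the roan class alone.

With incomplete dominance, a heterozygote × heterozygote cross gives a 1:2:1 phenotypic ratio.
Total ratio parts = 4. Expected numbers out of 3533:
  red: 3533 × 1/4 = 883.25
  roan: 3533 × 2/4 = 1766.5
  white: 3533 × 1/4 = 883.25
Contribution of roan: (1803 − 1766.5)² / 1766.5 = 0.7542

0.754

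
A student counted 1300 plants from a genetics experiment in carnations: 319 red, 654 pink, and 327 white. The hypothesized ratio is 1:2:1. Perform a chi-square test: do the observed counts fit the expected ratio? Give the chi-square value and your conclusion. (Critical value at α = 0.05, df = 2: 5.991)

The 1:2:1 ratio has 4 parts, so with N = 1300 the expected counts are:
  red: 1300 × 1/4 = 325
  pink: 1300 × 2/4 = 650
  white: 1300 × 1/4 = 325
χ² = Σ (O − E)² / E
  red: (319 − 325)² / 325 = 0.1108
  pink: (654 − 650)² / 650 = 0.0246
  white: (327 − 325)² / 325 = 0.0123
χ² = 0.1108 + 0.0246 + 0.0123 = 0.1477 ≈ 0.148
Degrees of freedom = 3 − 1 = 2; critical value at α = 0.05 is 5.991.
Since 0.148 < 5.991, we fail to reject the null hypothesis — the data are consistent with the 1:2:1 ratio.

0.148; consistent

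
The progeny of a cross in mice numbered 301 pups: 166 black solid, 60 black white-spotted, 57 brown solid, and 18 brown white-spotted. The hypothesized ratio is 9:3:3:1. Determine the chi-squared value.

0.330

Expected counts for N = 301 under a 9:3:3:1 ratio (total parts = 16):
  black solid: 301 × 9/16 = 169.3125
  black white-spotted: 301 × 3/16 = 56.4375
  brown solid: 301 × 3/16 = 56.4375
  brown white-spotted: 301 × 1/16 = 18.8125
χ² = Σ (O − E)² / E
  black solid: (166 − 169.3125)² / 169.3125 = 0.0648
  black white-spotted: (60 − 56.4375)² / 56.4375 = 0.2249
  brown solid: (57 − 56.4375)² / 56.4375 = 0.0056
  brown white-spotted: (18 − 18.8125)² / 18.8125 = 0.0351
χ² = 0.0648 + 0.2249 + 0.0056 + 0.0351 = 0.3304 ≈ 0.330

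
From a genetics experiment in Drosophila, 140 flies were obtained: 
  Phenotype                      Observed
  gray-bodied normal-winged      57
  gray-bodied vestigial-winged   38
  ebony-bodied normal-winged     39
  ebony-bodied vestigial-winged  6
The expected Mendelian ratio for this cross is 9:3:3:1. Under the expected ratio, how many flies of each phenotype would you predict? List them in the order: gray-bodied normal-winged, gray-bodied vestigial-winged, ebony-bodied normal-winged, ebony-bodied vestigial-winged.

Under the 9:3:3:1 hypothesis (Σ ratio = 16, N = 140):
  gray-bodied normal-winged: 140 × 9/16 = 78.75
  gray-bodied vestigial-winged: 140 × 3/16 = 26.25
  ebony-bodied normal-winged: 140 × 3/16 = 26.25
  ebony-bodied vestigial-winged: 140 × 1/16 = 8.75

78.75, 26.25, 26.25, 8.75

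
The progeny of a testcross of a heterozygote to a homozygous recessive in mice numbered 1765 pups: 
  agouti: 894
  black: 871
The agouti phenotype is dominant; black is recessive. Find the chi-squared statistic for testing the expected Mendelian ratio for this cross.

A testcross of a heterozygote (Aa × aa) gives a 1:1 phenotypic ratio.
Under the 1:1 hypothesis (Σ ratio = 2, N = 1765):
  agouti: 1765 × 1/2 = 882.5
  black: 1765 × 1/2 = 882.5
χ² = Σ (O − E)² / E
  agouti: (894 − 882.5)² / 882.5 = 0.1499
  black: (871 − 882.5)² / 882.5 = 0.1499
χ² = 0.1499 + 0.1499 = 0.2998 ≈ 0.300

0.300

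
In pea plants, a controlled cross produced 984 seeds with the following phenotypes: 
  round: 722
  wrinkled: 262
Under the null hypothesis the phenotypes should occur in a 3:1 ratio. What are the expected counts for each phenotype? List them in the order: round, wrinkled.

Under the 3:1 hypothesis (Σ ratio = 4, N = 984):
  round: 984 × 3/4 = 738
  wrinkled: 984 × 1/4 = 246

738, 246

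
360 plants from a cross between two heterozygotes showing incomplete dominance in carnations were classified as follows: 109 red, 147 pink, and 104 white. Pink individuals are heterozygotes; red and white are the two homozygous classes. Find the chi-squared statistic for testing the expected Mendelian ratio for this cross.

With incomplete dominance, a heterozygote × heterozygote cross gives a 1:2:1 phenotypic ratio.
Total ratio parts = 4. Expected numbers out of 360:
  red: 360 × 1/4 = 90
  pink: 360 × 2/4 = 180
  white: 360 × 1/4 = 90
χ² = Σ (O − E)² / E
  red: (109 − 90)² / 90 = 4.0111
  pink: (147 − 180)² / 180 = 6.0500
  white: (104 − 90)² / 90 = 2.1778
χ² = 4.0111 + 6.0500 + 2.1778 = 12.2389 ≈ 12.239

12.239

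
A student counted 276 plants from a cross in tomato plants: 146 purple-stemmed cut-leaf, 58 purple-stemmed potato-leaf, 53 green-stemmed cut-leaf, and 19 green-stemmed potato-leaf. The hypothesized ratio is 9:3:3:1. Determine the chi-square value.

1.514

The 9:3:3:1 ratio has 16 parts, so with N = 276 the expected counts are:
  purple-stemmed cut-leaf: 276 × 9/16 = 155.25
  purple-stemmed potato-leaf: 276 × 3/16 = 51.75
  green-stemmed cut-leaf: 276 × 3/16 = 51.75
  green-stemmed potato-leaf: 276 × 1/16 = 17.25
χ² = Σ (O − E)² / E
  purple-stemmed cut-leaf: (146 − 155.25)² / 155.25 = 0.5511
  purple-stemmed potato-leaf: (58 − 51.75)² / 51.75 = 0.7548
  green-stemmed cut-leaf: (53 − 51.75)² / 51.75 = 0.0302
  green-stemmed potato-leaf: (19 − 17.25)² / 17.25 = 0.1775
χ² = 0.5511 + 0.7548 + 0.0302 + 0.1775 = 1.5136 ≈ 1.514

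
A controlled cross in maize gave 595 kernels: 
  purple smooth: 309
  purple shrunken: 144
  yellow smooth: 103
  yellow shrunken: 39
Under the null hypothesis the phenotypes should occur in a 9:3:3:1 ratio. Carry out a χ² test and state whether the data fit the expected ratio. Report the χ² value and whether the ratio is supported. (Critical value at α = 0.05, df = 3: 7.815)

Under the 9:3:3:1 hypothesis (Σ ratio = 16, N = 595):
  purple smooth: 595 × 9/16 = 334.6875
  purple shrunken: 595 × 3/16 = 111.5625
  yellow smooth: 595 × 3/16 = 111.5625
  yellow shrunken: 595 × 1/16 = 37.1875
χ² = Σ (O − E)² / E
  purple smooth: (309 − 334.6875)² / 334.6875 = 1.9715
  purple shrunken: (144 − 111.5625)² / 111.5625 = 9.4314
  yellow smooth: (103 − 111.5625)² / 111.5625 = 0.6572
  yellow shrunken: (39 − 37.1875)² / 37.1875 = 0.0883
χ² = 1.9715 + 9.4314 + 0.6572 + 0.0883 = 12.1484 ≈ 12.148
Degrees of freedom = 4 − 1 = 3; critical value at α = 0.05 is 7.815.
Since 12.148 > 7.815, we reject the null hypothesis — the data do not fit the 9:3:3:1 ratio.

12.148; not consistent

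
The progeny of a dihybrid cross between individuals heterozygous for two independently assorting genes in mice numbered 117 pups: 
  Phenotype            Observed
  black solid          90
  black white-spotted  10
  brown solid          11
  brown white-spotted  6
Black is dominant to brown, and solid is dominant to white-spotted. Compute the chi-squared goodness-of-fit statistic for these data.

A dihybrid F₂ with independent assortment and complete dominance at both loci gives a 9:3:3:1 phenotypic ratio.
Under the 9:3:3:1 hypothesis (Σ ratio = 16, N = 117):
  black solid: 117 × 9/16 = 65.8125
  black white-spotted: 117 × 3/16 = 21.9375
  brown solid: 117 × 3/16 = 21.9375
  brown white-spotted: 117 × 1/16 = 7.3125
χ² = Σ (O − E)² / E
  black solid: (90 − 65.8125)² / 65.8125 = 8.8894
  black white-spotted: (10 − 21.9375)² / 21.9375 = 6.4959
  brown solid: (11 − 21.9375)² / 21.9375 = 5.4532
  brown white-spotted: (6 − 7.3125)² / 7.3125 = 0.2356
χ² = 8.8894 + 6.4959 + 5.4532 + 0.2356 = 21.0741 ≈ 21.074

21.074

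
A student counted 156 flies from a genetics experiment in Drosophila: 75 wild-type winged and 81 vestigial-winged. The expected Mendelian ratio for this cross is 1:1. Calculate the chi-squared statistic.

Under the 1:1 hypothesis (Σ ratio = 2, N = 156):
  wild-type winged: 156 × 1/2 = 78
  vestigial-winged: 156 × 1/2 = 78
χ² = Σ (O − E)² / E
  wild-type winged: (75 − 78)² / 78 = 0.1154
  vestigial-winged: (81 − 78)² / 78 = 0.1154
χ² = 0.1154 + 0.1154 = 0.2308 ≈ 0.231

0.231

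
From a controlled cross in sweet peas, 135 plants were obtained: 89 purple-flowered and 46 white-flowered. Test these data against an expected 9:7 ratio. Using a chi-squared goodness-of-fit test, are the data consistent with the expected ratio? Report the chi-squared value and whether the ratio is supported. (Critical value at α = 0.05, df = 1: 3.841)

Under the 9:7 hypothesis (Σ ratio = 16, N = 135):
  purple-flowered: 135 × 9/16 = 75.9375
  white-flowered: 135 × 7/16 = 59.0625
χ² = Σ (O − E)² / E
  purple-flowered: (89 − 75.9375)² / 75.9375 = 2.2470
  white-flowered: (46 − 59.0625)² / 59.0625 = 2.8890
χ² = 2.2470 + 2.8890 = 5.136
Degrees of freedom = 2 − 1 = 1; critical value at α = 0.05 is 3.841.
Since 5.136 > 3.841, we reject the null hypothesis — the data do not fit the 9:7 ratio.

5.136; not consistent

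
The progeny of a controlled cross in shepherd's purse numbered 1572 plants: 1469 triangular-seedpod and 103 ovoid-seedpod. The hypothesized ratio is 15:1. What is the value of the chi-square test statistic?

0.245

Under the 15:1 hypothesis (Σ ratio = 16, N = 1572):
  triangular-seedpod: 1572 × 15/16 = 1473.75
  ovoid-seedpod: 1572 × 1/16 = 98.25
χ² = Σ (O − E)² / E
  triangular-seedpod: (1469 − 1473.75)² / 1473.75 = 0.0153
  ovoid-seedpod: (103 − 98.25)² / 98.25 = 0.2296
χ² = 0.0153 + 0.2296 = 0.2449 ≈ 0.245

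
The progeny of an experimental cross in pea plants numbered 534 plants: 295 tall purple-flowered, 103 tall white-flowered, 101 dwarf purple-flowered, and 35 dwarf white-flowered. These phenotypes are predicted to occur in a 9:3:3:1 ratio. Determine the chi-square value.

Expected counts for N = 534 under a 9:3:3:1 ratio (total parts = 16):
  tall purple-flowered: 534 × 9/16 = 300.375
  tall white-flowered: 534 × 3/16 = 100.125
  dwarf purple-flowered: 534 × 3/16 = 100.125
  dwarf white-flowered: 534 × 1/16 = 33.375
χ² = Σ (O − E)² / E
  tall purple-flowered: (295 − 300.375)² / 300.375 = 0.0962
  tall white-flowered: (103 − 100.125)² / 100.125 = 0.0826
  dwarf purple-flowered: (101 − 100.125)² / 100.125 = 0.0076
  dwarf white-flowered: (35 − 33.375)² / 33.375 = 0.0791
χ² = 0.0962 + 0.0826 + 0.0076 + 0.0791 = 0.2655 ≈ 0.266

0.266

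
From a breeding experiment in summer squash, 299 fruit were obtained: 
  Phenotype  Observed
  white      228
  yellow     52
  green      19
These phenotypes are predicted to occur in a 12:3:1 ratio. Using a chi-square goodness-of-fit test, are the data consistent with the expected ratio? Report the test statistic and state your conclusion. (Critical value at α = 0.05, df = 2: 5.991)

0.362; consistent

Under the 12:3:1 hypothesis (Σ ratio = 16, N = 299):
  white: 299 × 12/16 = 224.25
  yellow: 299 × 3/16 = 56.0625
  green: 299 × 1/16 = 18.6875
χ² = Σ (O − E)² / E
  white: (228 − 224.25)² / 224.25 = 0.0627
  yellow: (52 − 56.0625)² / 56.0625 = 0.2944
  green: (19 − 18.6875)² / 18.6875 = 0.0052
χ² = 0.0627 + 0.2944 + 0.0052 = 0.3623 ≈ 0.362
Degrees of freedom = 3 − 1 = 2; critical value at α = 0.05 is 5.991.
Since 0.362 < 5.991, we fail to reject the null hypothesis — the data are consistent with the 12:3:1 ratio.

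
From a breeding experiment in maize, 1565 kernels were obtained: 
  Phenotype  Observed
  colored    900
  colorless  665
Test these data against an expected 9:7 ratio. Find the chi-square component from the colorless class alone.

Expected counts for N = 1565 under a 9:7 ratio (total parts = 16):
  colored: 1565 × 9/16 = 880.3125
  colorless: 1565 × 7/16 = 684.6875
Contribution of colorless: (665 − 684.6875)² / 684.6875 = 0.5661

0.566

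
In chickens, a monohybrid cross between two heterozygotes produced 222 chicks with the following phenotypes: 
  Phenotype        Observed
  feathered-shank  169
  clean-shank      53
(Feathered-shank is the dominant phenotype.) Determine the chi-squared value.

0.150

For a monohybrid cross between heterozygotes with complete dominance, the expected phenotypic ratio is 3:1.
The 3:1 ratio has 4 parts, so with N = 222 the expected counts are:
  feathered-shank: 222 × 3/4 = 166.5
  clean-shank: 222 × 1/4 = 55.5
χ² = Σ (O − E)² / E
  feathered-shank: (169 − 166.5)² / 166.5 = 0.0375
  clean-shank: (53 − 55.5)² / 55.5 = 0.1126
χ² = 0.0375 + 0.1126 = 0.1501 ≈ 0.150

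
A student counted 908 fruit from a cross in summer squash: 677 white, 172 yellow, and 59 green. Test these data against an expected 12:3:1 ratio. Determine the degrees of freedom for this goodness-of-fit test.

A goodness-of-fit test with 3 phenotype classes has df = 3 − 1 = 2.

2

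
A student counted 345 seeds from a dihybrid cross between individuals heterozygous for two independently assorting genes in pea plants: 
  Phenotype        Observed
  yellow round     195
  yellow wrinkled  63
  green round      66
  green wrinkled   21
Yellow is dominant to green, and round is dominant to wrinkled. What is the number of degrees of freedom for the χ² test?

3

A dihybrid F₂ with independent assortment and complete dominance at both loci gives a 9:3:3:1 phenotypic ratio.
A goodness-of-fit test with 4 phenotype classes has df = 4 − 1 = 3.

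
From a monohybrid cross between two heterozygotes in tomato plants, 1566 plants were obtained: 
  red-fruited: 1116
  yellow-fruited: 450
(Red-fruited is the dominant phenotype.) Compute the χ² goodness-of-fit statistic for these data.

For a monohybrid cross between heterozygotes with complete dominance, the expected phenotypic ratio is 3:1.
The 3:1 ratio has 4 parts, so with N = 1566 the expected counts are:
  red-fruited: 1566 × 3/4 = 1174.5
  yellow-fruited: 1566 × 1/4 = 391.5
χ² = Σ (O − E)² / E
  red-fruited: (1116 − 1174.5)² / 1174.5 = 2.9138
  yellow-fruited: (450 − 391.5)² / 391.5 = 8.7414
χ² = 2.9138 + 8.7414 = 11.6552 ≈ 11.655

11.655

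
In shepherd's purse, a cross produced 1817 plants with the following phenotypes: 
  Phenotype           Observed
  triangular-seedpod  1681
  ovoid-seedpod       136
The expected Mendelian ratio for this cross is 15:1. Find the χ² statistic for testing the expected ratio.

4.729

Total ratio parts = 16. Expected numbers out of 1817:
  triangular-seedpod: 1817 × 15/16 = 1703.4375
  ovoid-seedpod: 1817 × 1/16 = 113.5625
χ² = Σ (O − E)² / E
  triangular-seedpod: (1681 − 1703.4375)² / 1703.4375 = 0.2955
  ovoid-seedpod: (136 − 113.5625)² / 113.5625 = 4.4332
χ² = 0.2955 + 4.4332 = 4.7287 ≈ 4.729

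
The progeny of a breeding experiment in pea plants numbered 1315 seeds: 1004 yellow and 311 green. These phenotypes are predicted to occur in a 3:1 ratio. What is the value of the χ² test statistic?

Expected counts for N = 1315 under a 3:1 ratio (total parts = 4):
  yellow: 1315 × 3/4 = 986.25
  green: 1315 × 1/4 = 328.75
χ² = Σ (O − E)² / E
  yellow: (1004 − 986.25)² / 986.25 = 0.3195
  green: (311 − 328.75)² / 328.75 = 0.9584
χ² = 0.3195 + 0.9584 = 1.2779 ≈ 1.278

1.278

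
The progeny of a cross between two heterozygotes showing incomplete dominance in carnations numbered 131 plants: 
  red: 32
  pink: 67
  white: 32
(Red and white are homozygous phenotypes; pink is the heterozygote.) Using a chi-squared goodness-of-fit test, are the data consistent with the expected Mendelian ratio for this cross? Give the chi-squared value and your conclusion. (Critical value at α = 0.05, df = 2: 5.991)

With incomplete dominance, a heterozygote × heterozygote cross gives a 1:2:1 phenotypic ratio.
Expected counts for N = 131 under a 1:2:1 ratio (total parts = 4):
  red: 131 × 1/4 = 32.75
  pink: 131 × 2/4 = 65.5
  white: 131 × 1/4 = 32.75
χ² = Σ (O − E)² / E
  red: (32 − 32.75)² / 32.75 = 0.0172
  pink: (67 − 65.5)² / 65.5 = 0.0344
  white: (32 − 32.75)² / 32.75 = 0.0172
χ² = 0.0172 + 0.0344 + 0.0172 = 0.0688 ≈ 0.069
Degrees of freedom = 3 − 1 = 2; critical value at α = 0.05 is 5.991.
Since 0.069 < 5.991, we fail to reject the null hypothesis — the data are consistent with the 1:2:1 ratio.

0.069; consistent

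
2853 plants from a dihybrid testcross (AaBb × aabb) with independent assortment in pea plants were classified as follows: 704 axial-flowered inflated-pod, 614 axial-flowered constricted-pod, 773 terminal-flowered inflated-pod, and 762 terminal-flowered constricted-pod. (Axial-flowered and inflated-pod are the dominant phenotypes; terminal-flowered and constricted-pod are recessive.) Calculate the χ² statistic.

22.268

A dihybrid testcross with independent assortment gives a 1:1:1:1 ratio.
Expected counts for N = 2853 under a 1:1:1:1 ratio (total parts = 4):
  axial-flowered inflated-pod: 2853 × 1/4 = 713.25
  axial-flowered constricted-pod: 2853 × 1/4 = 713.25
  terminal-flowered inflated-pod: 2853 × 1/4 = 713.25
  terminal-flowered constricted-pod: 2853 × 1/4 = 713.25
χ² = Σ (O − E)² / E
  axial-flowered inflated-pod: (704 − 713.25)² / 713.25 = 0.1200
  axial-flowered constricted-pod: (614 − 713.25)² / 713.25 = 13.8108
  terminal-flowered inflated-pod: (773 − 713.25)² / 713.25 = 5.0053
  terminal-flowered constricted-pod: (762 − 713.25)² / 713.25 = 3.3320
χ² = 0.1200 + 13.8108 + 5.0053 + 3.3320 = 22.2681 ≈ 22.268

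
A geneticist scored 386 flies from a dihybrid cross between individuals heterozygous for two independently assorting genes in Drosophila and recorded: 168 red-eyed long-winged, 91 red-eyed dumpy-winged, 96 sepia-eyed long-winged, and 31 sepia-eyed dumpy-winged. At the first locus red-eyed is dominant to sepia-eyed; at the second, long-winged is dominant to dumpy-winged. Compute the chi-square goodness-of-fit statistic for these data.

25.579

A dihybrid F₂ with independent assortment and complete dominance at both loci gives a 9:3:3:1 phenotypic ratio.
The 9:3:3:1 ratio has 16 parts, so with N = 386 the expected counts are:
  red-eyed long-winged: 386 × 9/16 = 217.125
  red-eyed dumpy-winged: 386 × 3/16 = 72.375
  sepia-eyed long-winged: 386 × 3/16 = 72.375
  sepia-eyed dumpy-winged: 386 × 1/16 = 24.125
χ² = Σ (O − E)² / E
  red-eyed long-winged: (168 − 217.125)² / 217.125 = 11.1146
  red-eyed dumpy-winged: (91 − 72.375)² / 72.375 = 4.7930
  sepia-eyed long-winged: (96 − 72.375)² / 72.375 = 7.7118
  sepia-eyed dumpy-winged: (31 − 24.125)² / 24.125 = 1.9592
χ² = 11.1146 + 4.7930 + 7.7118 + 1.9592 = 25.5786 ≈ 25.579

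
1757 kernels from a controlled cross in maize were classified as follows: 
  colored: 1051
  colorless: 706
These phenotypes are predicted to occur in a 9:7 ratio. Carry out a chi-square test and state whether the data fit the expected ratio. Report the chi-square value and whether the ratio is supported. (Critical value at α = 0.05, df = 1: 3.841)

Expected counts for N = 1757 under a 9:7 ratio (total parts = 16):
  colored: 1757 × 9/16 = 988.3125
  colorless: 1757 × 7/16 = 768.6875
χ² = Σ (O − E)² / E
  colored: (1051 − 988.3125)² / 988.3125 = 3.9762
  colorless: (706 − 768.6875)² / 768.6875 = 5.1122
χ² = 3.9762 + 5.1122 = 9.0884 ≈ 9.088
Degrees of freedom = 2 − 1 = 1; critical value at α = 0.05 is 3.841.
Since 9.088 > 3.841, we reject the null hypothesis — the data do not fit the 9:7 ratio.

9.088; not consistent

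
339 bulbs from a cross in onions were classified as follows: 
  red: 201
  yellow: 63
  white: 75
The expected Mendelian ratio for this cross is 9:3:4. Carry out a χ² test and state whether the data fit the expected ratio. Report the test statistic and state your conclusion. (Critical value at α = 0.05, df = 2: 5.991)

Expected counts for N = 339 under a 9:3:4 ratio (total parts = 16):
  red: 339 × 9/16 = 190.6875
  yellow: 339 × 3/16 = 63.5625
  white: 339 × 4/16 = 84.75
χ² = Σ (O − E)² / E
  red: (201 − 190.6875)² / 190.6875 = 0.5577
  yellow: (63 − 63.5625)² / 63.5625 = 0.0050
  white: (75 − 84.75)² / 84.75 = 1.1217
χ² = 0.5577 + 0.0050 + 1.1217 = 1.6844 ≈ 1.684
Degrees of freedom = 3 − 1 = 2; critical value at α = 0.05 is 5.991.
Since 1.684 < 5.991, we fail to reject the null hypothesis — the data are consistent with the 9:3:4 ratio.

1.684; consistent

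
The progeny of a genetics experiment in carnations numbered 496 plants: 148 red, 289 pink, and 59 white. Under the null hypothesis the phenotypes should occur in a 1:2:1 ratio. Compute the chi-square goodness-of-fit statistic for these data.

45.496

Under the 1:2:1 hypothesis (Σ ratio = 4, N = 496):
  red: 496 × 1/4 = 124
  pink: 496 × 2/4 = 248
  white: 496 × 1/4 = 124
χ² = Σ (O − E)² / E
  red: (148 − 124)² / 124 = 4.6452
  pink: (289 − 248)² / 248 = 6.7782
  white: (59 − 124)² / 124 = 34.0726
χ² = 4.6452 + 6.7782 + 34.0726 = 45.496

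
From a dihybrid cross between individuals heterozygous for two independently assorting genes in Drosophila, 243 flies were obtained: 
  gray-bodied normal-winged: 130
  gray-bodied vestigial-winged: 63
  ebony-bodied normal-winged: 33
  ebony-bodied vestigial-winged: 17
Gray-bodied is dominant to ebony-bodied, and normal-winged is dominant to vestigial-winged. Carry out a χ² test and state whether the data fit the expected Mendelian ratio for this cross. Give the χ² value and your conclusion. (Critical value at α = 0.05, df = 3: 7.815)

A dihybrid F₂ with independent assortment and complete dominance at both loci gives a 9:3:3:1 phenotypic ratio.
Total ratio parts = 16. Expected numbers out of 243:
  gray-bodied normal-winged: 243 × 9/16 = 136.6875
  gray-bodied vestigial-winged: 243 × 3/16 = 45.5625
  ebony-bodied normal-winged: 243 × 3/16 = 45.5625
  ebony-bodied vestigial-winged: 243 × 1/16 = 15.1875
χ² = Σ (O − E)² / E
  gray-bodied normal-winged: (130 − 136.6875)² / 136.6875 = 0.3272
  gray-bodied vestigial-winged: (63 − 45.5625)² / 45.5625 = 6.6736
  ebony-bodied normal-winged: (33 − 45.5625)² / 45.5625 = 3.4637
  ebony-bodied vestigial-winged: (17 − 15.1875)² / 15.1875 = 0.2163
χ² = 0.3272 + 6.6736 + 3.4637 + 0.2163 = 10.6808 ≈ 10.681
Degrees of freedom = 4 − 1 = 3; critical value at α = 0.05 is 7.815.
Since 10.681 > 7.815, we reject the null hypothesis — the data do not fit the 9:3:3:1 ratio.

10.681; not consistent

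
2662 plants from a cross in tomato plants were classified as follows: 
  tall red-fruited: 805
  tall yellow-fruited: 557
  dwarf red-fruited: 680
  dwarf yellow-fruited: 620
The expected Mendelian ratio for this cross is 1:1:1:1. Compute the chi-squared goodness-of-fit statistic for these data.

Under the 1:1:1:1 hypothesis (Σ ratio = 4, N = 2662):
  tall red-fruited: 2662 × 1/4 = 665.5
  tall yellow-fruited: 2662 × 1/4 = 665.5
  dwarf red-fruited: 2662 × 1/4 = 665.5
  dwarf yellow-fruited: 2662 × 1/4 = 665.5
χ² = Σ (O − E)² / E
  tall red-fruited: (805 − 665.5)² / 665.5 = 29.2415
  tall yellow-fruited: (557 − 665.5)² / 665.5 = 17.6893
  dwarf red-fruited: (680 − 665.5)² / 665.5 = 0.3159
  dwarf yellow-fruited: (620 − 665.5)² / 665.5 = 3.1108
χ² = 29.2415 + 17.6893 + 0.3159 + 3.1108 = 50.3575 ≈ 50.358

50.358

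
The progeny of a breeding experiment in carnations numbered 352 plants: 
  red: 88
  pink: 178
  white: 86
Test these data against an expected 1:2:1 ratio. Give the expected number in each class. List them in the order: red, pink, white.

88, 176, 88

Total ratio parts = 4. Expected numbers out of 352:
  red: 352 × 1/4 = 88
  pink: 352 × 2/4 = 176
  white: 352 × 1/4 = 88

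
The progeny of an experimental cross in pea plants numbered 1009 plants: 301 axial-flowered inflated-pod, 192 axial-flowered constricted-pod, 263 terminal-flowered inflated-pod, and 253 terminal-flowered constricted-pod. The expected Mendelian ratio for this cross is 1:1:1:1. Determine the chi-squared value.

24.273

Expected counts for N = 1009 under a 1:1:1:1 ratio (total parts = 4):
  axial-flowered inflated-pod: 1009 × 1/4 = 252.25
  axial-flowered constricted-pod: 1009 × 1/4 = 252.25
  terminal-flowered inflated-pod: 1009 × 1/4 = 252.25
  terminal-flowered constricted-pod: 1009 × 1/4 = 252.25
χ² = Σ (O − E)² / E
  axial-flowered inflated-pod: (301 − 252.25)² / 252.25 = 9.4215
  axial-flowered constricted-pod: (192 − 252.25)² / 252.25 = 14.3907
  terminal-flowered inflated-pod: (263 − 252.25)² / 252.25 = 0.4581
  terminal-flowered constricted-pod: (253 − 252.25)² / 252.25 = 0.0022
χ² = 9.4215 + 14.3907 + 0.4581 + 0.0022 = 24.2725 ≈ 24.273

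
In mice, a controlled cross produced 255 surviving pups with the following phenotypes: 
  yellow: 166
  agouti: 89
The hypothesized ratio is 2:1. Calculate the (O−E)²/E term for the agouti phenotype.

Total ratio parts = 3. Expected numbers out of 255:
  yellow: 255 × 2/3 = 170
  agouti: 255 × 1/3 = 85
Contribution of agouti: (89 − 85)² / 85 = 0.1882

0.188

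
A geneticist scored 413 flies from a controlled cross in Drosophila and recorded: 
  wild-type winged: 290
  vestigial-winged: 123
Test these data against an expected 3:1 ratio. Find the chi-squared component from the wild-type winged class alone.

1.259

Expected counts for N = 413 under a 3:1 ratio (total parts = 4):
  wild-type winged: 413 × 3/4 = 309.75
  vestigial-winged: 413 × 1/4 = 103.25
Contribution of wild-type winged: (290 − 309.75)² / 309.75 = 1.2593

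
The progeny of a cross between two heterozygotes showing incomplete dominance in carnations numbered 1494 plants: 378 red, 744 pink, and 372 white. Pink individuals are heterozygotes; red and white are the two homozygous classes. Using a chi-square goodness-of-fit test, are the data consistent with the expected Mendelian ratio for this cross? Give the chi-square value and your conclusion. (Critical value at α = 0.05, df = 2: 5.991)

With incomplete dominance, a heterozygote × heterozygote cross gives a 1:2:1 phenotypic ratio.
Total ratio parts = 4. Expected numbers out of 1494:
  red: 1494 × 1/4 = 373.5
  pink: 1494 × 2/4 = 747
  white: 1494 × 1/4 = 373.5
χ² = Σ (O − E)² / E
  red: (378 − 373.5)² / 373.5 = 0.0542
  pink: (744 − 747)² / 747 = 0.0120
  white: (372 − 373.5)² / 373.5 = 0.0060
χ² = 0.0542 + 0.0120 + 0.0060 = 0.0722 ≈ 0.072
Degrees of freedom = 3 − 1 = 2; critical value at α = 0.05 is 5.991.
Since 0.072 < 5.991, we fail to reject the null hypothesis — the data are consistent with the 1:2:1 ratio.

0.072; consistent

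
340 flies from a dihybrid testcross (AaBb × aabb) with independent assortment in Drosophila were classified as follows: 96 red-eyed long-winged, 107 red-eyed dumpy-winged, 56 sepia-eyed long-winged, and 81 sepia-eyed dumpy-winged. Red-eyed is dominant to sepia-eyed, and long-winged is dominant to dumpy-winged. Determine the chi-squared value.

17.200

A dihybrid testcross with independent assortment gives a 1:1:1:1 ratio.
The 1:1:1:1 ratio has 4 parts, so with N = 340 the expected counts are:
  red-eyed long-winged: 340 × 1/4 = 85
  red-eyed dumpy-winged: 340 × 1/4 = 85
  sepia-eyed long-winged: 340 × 1/4 = 85
  sepia-eyed dumpy-winged: 340 × 1/4 = 85
χ² = Σ (O − E)² / E
  red-eyed long-winged: (96 − 85)² / 85 = 1.4235
  red-eyed dumpy-winged: (107 − 85)² / 85 = 5.6941
  sepia-eyed long-winged: (56 − 85)² / 85 = 9.8941
  sepia-eyed dumpy-winged: (81 − 85)² / 85 = 0.1882
χ² = 1.4235 + 5.6941 + 9.8941 + 0.1882 = 17.1999 ≈ 17.200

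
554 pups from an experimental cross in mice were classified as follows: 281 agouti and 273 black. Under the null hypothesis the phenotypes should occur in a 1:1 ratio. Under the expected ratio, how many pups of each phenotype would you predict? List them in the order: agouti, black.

277, 277

Expected counts for N = 554 under a 1:1 ratio (total parts = 2):
  agouti: 554 × 1/2 = 277
  black: 554 × 1/2 = 277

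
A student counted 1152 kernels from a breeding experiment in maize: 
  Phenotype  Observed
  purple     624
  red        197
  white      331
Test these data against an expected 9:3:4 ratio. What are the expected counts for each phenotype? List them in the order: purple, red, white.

Expected counts for N = 1152 under a 9:3:4 ratio (total parts = 16):
  purple: 1152 × 9/16 = 648
  red: 1152 × 3/16 = 216
  white: 1152 × 4/16 = 288

648, 216, 288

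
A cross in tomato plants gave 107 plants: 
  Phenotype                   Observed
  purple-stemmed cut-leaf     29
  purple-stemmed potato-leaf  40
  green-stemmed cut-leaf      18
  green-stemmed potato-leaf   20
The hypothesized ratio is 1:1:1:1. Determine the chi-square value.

11.318

Total ratio parts = 4. Expected numbers out of 107:
  purple-stemmed cut-leaf: 107 × 1/4 = 26.75
  purple-stemmed potato-leaf: 107 × 1/4 = 26.75
  green-stemmed cut-leaf: 107 × 1/4 = 26.75
  green-stemmed potato-leaf: 107 × 1/4 = 26.75
χ² = Σ (O − E)² / E
  purple-stemmed cut-leaf: (29 − 26.75)² / 26.75 = 0.1893
  purple-stemmed potato-leaf: (40 − 26.75)² / 26.75 = 6.5631
  green-stemmed cut-leaf: (18 − 26.75)² / 26.75 = 2.8621
  green-stemmed potato-leaf: (20 − 26.75)² / 26.75 = 1.7033
χ² = 0.1893 + 6.5631 + 2.8621 + 1.7033 = 11.3178 ≈ 11.318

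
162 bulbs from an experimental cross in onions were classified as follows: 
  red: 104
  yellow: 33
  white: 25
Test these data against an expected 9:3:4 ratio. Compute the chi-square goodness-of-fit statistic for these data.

Under the 9:3:4 hypothesis (Σ ratio = 16, N = 162):
  red: 162 × 9/16 = 91.125
  yellow: 162 × 3/16 = 30.375
  white: 162 × 4/16 = 40.5
χ² = Σ (O − E)² / E
  red: (104 − 91.125)² / 91.125 = 1.8191
  yellow: (33 − 30.375)² / 30.375 = 0.2269
  white: (25 − 40.5)² / 40.5 = 5.9321
χ² = 1.8191 + 0.2269 + 5.9321 = 7.9781 ≈ 7.978

7.978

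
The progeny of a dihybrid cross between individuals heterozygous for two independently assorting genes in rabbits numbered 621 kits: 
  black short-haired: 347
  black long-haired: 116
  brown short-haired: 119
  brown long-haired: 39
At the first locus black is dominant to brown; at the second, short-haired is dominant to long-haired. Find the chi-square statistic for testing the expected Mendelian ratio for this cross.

A dihybrid F₂ with independent assortment and complete dominance at both loci gives a 9:3:3:1 phenotypic ratio.
Total ratio parts = 16. Expected numbers out of 621:
  black short-haired: 621 × 9/16 = 349.3125
  black long-haired: 621 × 3/16 = 116.4375
  brown short-haired: 621 × 3/16 = 116.4375
  brown long-haired: 621 × 1/16 = 38.8125
χ² = Σ (O − E)² / E
  black short-haired: (347 − 349.3125)² / 349.3125 = 0.0153
  black long-haired: (116 − 116.4375)² / 116.4375 = 0.0016
  brown short-haired: (119 − 116.4375)² / 116.4375 = 0.0564
  brown long-haired: (39 − 38.8125)² / 38.8125 = 0.0009
χ² = 0.0153 + 0.0016 + 0.0564 + 0.0009 = 0.0742 ≈ 0.074

0.074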